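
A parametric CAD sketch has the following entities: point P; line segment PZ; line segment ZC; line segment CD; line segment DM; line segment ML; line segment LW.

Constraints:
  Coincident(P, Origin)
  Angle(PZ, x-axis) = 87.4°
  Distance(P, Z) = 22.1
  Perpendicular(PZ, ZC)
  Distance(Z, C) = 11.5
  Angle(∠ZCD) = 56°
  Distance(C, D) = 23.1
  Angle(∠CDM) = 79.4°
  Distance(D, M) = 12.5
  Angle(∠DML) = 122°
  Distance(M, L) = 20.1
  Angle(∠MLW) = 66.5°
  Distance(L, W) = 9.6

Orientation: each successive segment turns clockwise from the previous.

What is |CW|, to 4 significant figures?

10.32

P is at the origin; PZ runs at 87.4° with length 22.1, so Z = (1.003, 22.08). PZ ⟂ ZC, so ZC runs at -2.600°; with |ZC| = 11.5, C = (12.49, 21.56). ∠ZCD = 56.0° gives CD at -126.6° from the x-axis; with |CD| = 23.1, D = (-1.282, 3.010). ∠CDM = 79.4° gives DM at 132.8° from the x-axis; with |DM| = 12.5, M = (-9.775, 12.18). ∠DML = 122.0° gives ML at 74.80° from the x-axis; with |ML| = 20.1, L = (-4.505, 31.58). ∠MLW = 66.5° gives LW at -38.70° from the x-axis; with |LW| = 9.6, W = (2.987, 25.58). Then |CW| = |W − C| = 10.32.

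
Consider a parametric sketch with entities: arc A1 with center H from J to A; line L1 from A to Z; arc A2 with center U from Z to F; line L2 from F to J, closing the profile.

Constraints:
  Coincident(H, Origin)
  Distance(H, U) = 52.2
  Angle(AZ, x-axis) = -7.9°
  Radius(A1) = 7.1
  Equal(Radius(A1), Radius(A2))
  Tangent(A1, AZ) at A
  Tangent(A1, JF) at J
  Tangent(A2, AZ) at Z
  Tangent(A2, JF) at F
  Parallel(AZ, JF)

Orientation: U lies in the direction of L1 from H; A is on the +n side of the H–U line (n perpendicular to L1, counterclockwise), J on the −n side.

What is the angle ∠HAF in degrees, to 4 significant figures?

74.78°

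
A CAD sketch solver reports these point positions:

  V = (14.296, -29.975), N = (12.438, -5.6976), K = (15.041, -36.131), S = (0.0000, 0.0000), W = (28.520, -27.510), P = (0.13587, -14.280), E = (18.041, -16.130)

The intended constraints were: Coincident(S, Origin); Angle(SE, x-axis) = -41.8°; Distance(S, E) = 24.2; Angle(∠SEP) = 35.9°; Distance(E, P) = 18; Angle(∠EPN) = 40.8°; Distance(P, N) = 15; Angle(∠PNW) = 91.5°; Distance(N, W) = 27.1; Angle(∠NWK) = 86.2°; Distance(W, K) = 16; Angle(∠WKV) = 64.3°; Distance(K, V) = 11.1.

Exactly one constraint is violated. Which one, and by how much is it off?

Distance(K, V) = 11.1 — off by 4.90.

S = (0.00, 0.00) ✓; SE at -41.80° ✓; |SE| = 24.20 ✓; ∠SEP = 35.90° ✓; |EP| = 18.00 ✓; ∠EPN = 40.80° ✓; |PN| = 15.00 ✓; ∠PNW = 91.50° ✓; |NW| = 27.10 ✓; ∠NWK = 86.20° ✓; |WK| = 16.00 ✓; ∠WKV = 64.30° ✓; |KV| = 6.201 ✗.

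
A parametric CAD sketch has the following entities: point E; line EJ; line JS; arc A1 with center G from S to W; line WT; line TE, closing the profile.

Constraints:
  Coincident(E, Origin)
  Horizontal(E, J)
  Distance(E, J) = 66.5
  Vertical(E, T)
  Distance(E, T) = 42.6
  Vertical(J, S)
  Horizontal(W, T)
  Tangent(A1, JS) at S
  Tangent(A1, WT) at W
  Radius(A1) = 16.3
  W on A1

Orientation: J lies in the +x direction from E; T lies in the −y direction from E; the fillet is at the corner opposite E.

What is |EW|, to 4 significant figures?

65.84

E is at the origin; EJ is horizontal with |EJ| = 66.5 and J on the +x side, so J = (66.50, 0.000). E and T share the same x with |ET| = 42.6 and T on the −y side, so T = (0.000, -42.60). The virtual corner opposite E is at (66.50, -42.60). The tangent condition forces GS to be normal to JS and the tangent condition forces GW to be normal to WT, with radius 16.3, so the center G sits 16.3 in from both sides at G = (50.20, -26.30). That places the tangent points at S = (66.50, -26.30) on JS and W = (50.20, -42.60) on WT. Then |EW| = |W − E| = 65.84.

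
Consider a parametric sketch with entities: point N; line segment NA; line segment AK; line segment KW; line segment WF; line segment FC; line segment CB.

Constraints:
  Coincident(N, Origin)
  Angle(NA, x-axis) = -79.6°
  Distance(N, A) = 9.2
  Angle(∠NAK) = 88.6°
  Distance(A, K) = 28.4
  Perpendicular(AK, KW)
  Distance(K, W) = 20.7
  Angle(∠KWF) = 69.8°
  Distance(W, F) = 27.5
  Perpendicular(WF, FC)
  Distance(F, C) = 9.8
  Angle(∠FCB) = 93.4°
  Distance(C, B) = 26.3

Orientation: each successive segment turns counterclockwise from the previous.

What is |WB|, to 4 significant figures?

11.43

N is at the origin; NA runs at -79.6° with length 9.2, so A = (1.661, -9.049). ∠NAK = 88.6° gives AK at 11.80° from the x-axis; with |AK| = 28.4, K = (29.46, -3.241). AK is perpendicular to KW, so KW runs at 101.8°; with |KW| = 20.7, W = (25.23, 17.02). ∠KWF = 69.8° gives WF at -148.0° from the x-axis; with |WF| = 27.5, F = (1.906, 2.449). WF ⟂ FC, so FC runs at -58.00°; with |FC| = 9.8, C = (7.099, -5.862). ∠FCB = 93.4° gives CB at 28.60° from the x-axis; with |CB| = 26.3, B = (30.19, 6.727). Then |WB| = |B − W| = 11.43.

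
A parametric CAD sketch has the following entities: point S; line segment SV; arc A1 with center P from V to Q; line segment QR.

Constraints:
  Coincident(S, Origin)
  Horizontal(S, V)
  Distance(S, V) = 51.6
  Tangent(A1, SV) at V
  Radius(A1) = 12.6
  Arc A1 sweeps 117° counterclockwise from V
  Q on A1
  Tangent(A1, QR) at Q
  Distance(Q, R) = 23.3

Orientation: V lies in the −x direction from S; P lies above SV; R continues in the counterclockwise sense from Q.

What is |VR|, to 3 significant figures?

39.1

S is at the origin; SV is horizontal with |SV| = 51.6 and V on the −x side, so V = (-51.6, 0.00). A1 meets SV tangentially, so PV is at right angles to SV, so P = V + (0, 12.6) = (-51.6, 12.6). On A1, V sits at bearing -90° from P; a 117° counterclockwise sweep puts Q at bearing 27°, so Q = P + 12.6·(cos 27°, sin 27°) = (-40.4, 18.3). Since A1 is tangent to QR there, PQ ⟂ QR, so QR runs along (−sin 27°, cos 27°); with |QR| = 23.3, R = (-51.0, 39.1). Then |VR| = |R − V| = 39.1.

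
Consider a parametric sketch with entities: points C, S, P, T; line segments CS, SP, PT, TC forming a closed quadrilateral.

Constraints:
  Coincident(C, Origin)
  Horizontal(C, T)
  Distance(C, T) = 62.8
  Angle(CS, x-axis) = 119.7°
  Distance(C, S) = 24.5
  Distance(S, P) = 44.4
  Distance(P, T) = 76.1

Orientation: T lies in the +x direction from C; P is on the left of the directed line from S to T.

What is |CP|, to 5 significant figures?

59.223

Checks: |SP| = 44.40 ✓; |PT| = 76.10 ✓.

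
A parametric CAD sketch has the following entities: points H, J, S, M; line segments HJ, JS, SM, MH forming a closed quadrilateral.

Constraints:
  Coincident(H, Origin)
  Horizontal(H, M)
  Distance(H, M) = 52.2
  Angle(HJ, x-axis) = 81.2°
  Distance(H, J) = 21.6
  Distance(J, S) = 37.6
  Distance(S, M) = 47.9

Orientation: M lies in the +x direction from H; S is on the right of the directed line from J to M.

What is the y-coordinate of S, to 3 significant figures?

-16.1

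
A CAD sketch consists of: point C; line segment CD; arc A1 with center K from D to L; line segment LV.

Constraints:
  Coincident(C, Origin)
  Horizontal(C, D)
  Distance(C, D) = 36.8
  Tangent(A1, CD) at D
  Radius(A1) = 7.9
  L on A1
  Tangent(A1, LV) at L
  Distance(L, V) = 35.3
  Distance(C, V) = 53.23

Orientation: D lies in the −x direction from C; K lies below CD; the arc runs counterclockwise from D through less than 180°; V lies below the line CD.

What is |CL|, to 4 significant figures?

45.43

C is at the origin; CD is horizontal with |CD| = 36.8 and D on the −x side, so D = (-36.80, 0.000). Since A1 is tangent to CD there, KD ⟂ CD, so K = D + (0, -7.9) = (-36.80, -7.900). Since KL ⟂ LV (tangency), |KV| = √(7.9² + 35.3²) = 36.17 regardless of where L sits on A1. So V lies on both circle(C, 53.23) and circle(K, 36.17); the below-CD intersection is V = (-30.62, -43.54). L is the foot of the tangent from V: L = (-44.10, -10.92).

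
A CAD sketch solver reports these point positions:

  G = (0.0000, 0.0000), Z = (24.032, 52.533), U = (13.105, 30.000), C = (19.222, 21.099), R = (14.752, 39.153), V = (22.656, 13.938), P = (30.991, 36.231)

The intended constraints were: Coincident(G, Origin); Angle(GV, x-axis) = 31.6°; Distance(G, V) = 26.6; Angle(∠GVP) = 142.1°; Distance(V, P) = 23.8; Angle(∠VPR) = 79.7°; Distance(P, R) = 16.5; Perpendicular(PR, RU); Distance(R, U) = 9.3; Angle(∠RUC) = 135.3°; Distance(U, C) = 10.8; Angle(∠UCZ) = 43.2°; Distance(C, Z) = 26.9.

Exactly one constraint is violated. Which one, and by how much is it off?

Distance(C, Z) = 26.9 — off by 4.90.

G = (0.00, 0.00) ✓; GV at 31.60° ✓; |GV| = 26.60 ✓; ∠GVP = 142.1° ✓; |VP| = 23.80 ✓; ∠VPR = 79.70° ✓; |PR| = 16.50 ✓; ∠(PR, RU) = 90.00° ✓; |RU| = 9.300 ✓; ∠RUC = 135.3° ✓; |UC| = 10.80 ✓; ∠UCZ = 43.20° ✓; |CZ| = 31.80 ✗.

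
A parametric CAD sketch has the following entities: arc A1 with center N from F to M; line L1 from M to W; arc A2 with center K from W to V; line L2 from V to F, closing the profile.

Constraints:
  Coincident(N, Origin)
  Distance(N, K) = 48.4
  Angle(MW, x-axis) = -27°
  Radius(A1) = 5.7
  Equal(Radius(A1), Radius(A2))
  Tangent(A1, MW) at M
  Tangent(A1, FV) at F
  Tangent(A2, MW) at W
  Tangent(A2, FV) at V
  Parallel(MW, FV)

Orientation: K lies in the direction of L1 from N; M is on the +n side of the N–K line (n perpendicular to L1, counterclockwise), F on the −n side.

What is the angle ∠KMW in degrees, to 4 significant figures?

6.717°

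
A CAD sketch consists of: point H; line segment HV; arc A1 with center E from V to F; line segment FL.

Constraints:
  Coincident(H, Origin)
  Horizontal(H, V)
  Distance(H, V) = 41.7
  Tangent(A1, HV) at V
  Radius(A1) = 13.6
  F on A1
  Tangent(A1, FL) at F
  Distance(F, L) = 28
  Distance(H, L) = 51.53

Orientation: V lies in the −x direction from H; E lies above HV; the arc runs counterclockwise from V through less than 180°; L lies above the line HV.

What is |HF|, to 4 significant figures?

31.53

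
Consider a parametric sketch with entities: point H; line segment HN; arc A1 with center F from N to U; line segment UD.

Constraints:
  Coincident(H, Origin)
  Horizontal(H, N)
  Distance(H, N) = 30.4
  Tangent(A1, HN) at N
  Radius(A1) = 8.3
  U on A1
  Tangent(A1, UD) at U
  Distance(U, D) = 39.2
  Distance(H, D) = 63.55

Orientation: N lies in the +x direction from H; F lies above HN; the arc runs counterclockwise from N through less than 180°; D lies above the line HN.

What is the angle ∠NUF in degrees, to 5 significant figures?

48.770°

Checks: |HN| = 30.40 ✓; |FU| = 8.300 ✓; ∠(FU, UD) = 90.00° ✓; |UD| = 39.20 ✓; |HD| = 63.55 ✓.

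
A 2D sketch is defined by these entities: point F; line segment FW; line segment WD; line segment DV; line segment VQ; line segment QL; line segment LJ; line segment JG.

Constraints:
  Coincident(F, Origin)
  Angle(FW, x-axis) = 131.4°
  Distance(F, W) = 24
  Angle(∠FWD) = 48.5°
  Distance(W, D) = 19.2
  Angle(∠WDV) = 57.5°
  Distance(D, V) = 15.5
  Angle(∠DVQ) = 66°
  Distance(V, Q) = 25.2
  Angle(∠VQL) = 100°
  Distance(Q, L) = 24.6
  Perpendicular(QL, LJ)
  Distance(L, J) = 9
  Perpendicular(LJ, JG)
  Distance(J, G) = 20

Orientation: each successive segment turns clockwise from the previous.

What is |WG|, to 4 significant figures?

7.947

QL is perpendicular to LJ, so LJ runs at -46.60°; with |LJ| = 9.0, J = (5.163, 36.31). LJ is perpendicular to JG, so JG runs at -136.6°; with |JG| = 20.0, G = (-9.369, 22.57). Then |WG| = |G − W| = 7.947.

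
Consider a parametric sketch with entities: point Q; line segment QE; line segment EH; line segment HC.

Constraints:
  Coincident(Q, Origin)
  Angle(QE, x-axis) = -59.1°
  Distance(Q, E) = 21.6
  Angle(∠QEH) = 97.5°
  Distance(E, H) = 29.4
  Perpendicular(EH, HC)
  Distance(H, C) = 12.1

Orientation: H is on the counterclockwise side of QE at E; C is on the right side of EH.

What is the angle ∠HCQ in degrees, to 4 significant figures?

43.87°

Q is at the origin; QE runs at -59.1° with length 21.6, so E = 21.6·(cos -59.1°, sin -59.1°) = (11.09, -18.53). ∠QEH = 97.5°, so EH runs at -59.1° + (180° − 97.5°) = 23.40° from the x-axis; with |EH| = 29.4, H = E + 29.4·(cos 23.40°, sin 23.40°) = (38.07, -6.858). EH ⟂ HC; with |HC| = 12.1 on the right of EH, C = H + 12.1·(0.3971, -0.9178) = (42.88, -17.96). Then cos ∠HCQ = CH·CQ / (|CH||CQ|), giving 43.87°.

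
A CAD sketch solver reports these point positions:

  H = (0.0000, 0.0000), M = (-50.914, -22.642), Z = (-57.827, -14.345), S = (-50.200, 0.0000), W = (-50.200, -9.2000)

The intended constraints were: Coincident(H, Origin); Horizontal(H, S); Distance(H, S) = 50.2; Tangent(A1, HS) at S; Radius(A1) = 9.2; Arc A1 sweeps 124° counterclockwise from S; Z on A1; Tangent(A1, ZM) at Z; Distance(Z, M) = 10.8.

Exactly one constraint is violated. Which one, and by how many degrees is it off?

Tangent(A1, ZM) at Z — off by 5.80°.

H = (0.00, 0.00) ✓; H.y = 0.00, S.y = 0.00 ✓; |HS| = 50.20 ✓; ∠(WS, SH) = 90.00° ✓; |WS| = 9.200 ✓; bearing(W→Z) − bearing(W→S) = 124.0° ✓; |WZ| = 9.200 ✓; ∠(WZ, ZM) = 84.20° ✗; |ZM| = 10.80 ✓.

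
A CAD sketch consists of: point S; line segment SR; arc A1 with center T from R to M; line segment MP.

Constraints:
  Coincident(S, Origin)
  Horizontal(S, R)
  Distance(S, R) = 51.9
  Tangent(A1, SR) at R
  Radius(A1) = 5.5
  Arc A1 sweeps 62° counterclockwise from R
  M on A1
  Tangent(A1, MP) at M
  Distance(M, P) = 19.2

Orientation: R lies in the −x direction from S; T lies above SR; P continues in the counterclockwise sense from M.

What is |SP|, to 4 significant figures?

42.91

On A1, R sits at bearing -90° from T; a 62° counterclockwise sweep puts M at bearing -28°, so M = T + 5.5·(cos -28°, sin -28°) = (-47.04, 2.918). Tangency of A1 to MP means the radius TM is perpendicular to MP, so MP runs along (−sin -28°, cos -28°); with |MP| = 19.2, P = (-38.03, 19.87). Then |SP| = |P − S| = 42.91.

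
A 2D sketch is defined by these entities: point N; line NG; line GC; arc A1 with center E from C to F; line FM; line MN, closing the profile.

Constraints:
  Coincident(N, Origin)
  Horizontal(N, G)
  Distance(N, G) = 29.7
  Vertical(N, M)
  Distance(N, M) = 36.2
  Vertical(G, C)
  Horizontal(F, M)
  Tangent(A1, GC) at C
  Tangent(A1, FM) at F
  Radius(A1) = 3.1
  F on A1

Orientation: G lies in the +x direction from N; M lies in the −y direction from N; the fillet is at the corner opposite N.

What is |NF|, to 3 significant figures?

44.9

N is at the origin; NG is horizontal with |NG| = 29.7 and G on the +x side, so G = (29.7, 0.00). N and M share the same x with |NM| = 36.2 and M on the −y side, so M = (0.00, -36.2). The virtual corner opposite N is at (29.7, -36.2). The tangent condition forces EC to be normal to GC and A1 meets FM tangentially, so EF is at right angles to FM, with radius 3.1, so the center E sits 3.1 in from both sides at E = (26.6, -33.1). That places the tangent points at C = (29.7, -33.1) on GC and F = (26.6, -36.2) on FM. Then |NF| = |F − N| = 44.9.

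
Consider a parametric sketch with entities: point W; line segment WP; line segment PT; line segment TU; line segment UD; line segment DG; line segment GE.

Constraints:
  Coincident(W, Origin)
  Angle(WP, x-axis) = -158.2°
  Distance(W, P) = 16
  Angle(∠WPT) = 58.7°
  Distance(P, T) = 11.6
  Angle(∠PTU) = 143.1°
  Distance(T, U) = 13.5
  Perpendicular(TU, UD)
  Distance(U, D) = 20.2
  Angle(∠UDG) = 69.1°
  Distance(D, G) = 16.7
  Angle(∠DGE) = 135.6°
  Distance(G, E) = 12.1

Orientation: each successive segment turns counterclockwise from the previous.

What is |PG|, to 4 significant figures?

10.22

The perpendicularity gives UD at right angles to TU, so UD runs at 90.00°; with |UD| = 20.2, D = (7.921, 7.293). ∠UDG = 69.1° gives DG at -159.1° from the x-axis; with |DG| = 16.7, G = (-7.681, 1.336). Then |PG| = |G − P| = 10.22.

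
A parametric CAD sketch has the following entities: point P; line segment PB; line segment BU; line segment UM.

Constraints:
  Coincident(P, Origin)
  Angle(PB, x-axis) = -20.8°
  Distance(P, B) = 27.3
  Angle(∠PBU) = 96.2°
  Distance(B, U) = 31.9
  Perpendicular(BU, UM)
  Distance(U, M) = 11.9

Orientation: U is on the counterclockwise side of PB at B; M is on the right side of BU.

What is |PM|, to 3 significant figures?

52.3

∠PBU = 96.2°, so BU runs at -20.8° + (180° − 96.2°) = 63.0° from the x-axis; with |BU| = 31.9, U = B + 31.9·(cos 63.0°, sin 63.0°) = (40.0, 18.7). The perpendicularity gives UM at right angles to BU; with |UM| = 11.9 on the right of BU, M = U + 11.9·(0.891, -0.454) = (50.6, 13.3). Then |PM| = |M − P| = 52.3.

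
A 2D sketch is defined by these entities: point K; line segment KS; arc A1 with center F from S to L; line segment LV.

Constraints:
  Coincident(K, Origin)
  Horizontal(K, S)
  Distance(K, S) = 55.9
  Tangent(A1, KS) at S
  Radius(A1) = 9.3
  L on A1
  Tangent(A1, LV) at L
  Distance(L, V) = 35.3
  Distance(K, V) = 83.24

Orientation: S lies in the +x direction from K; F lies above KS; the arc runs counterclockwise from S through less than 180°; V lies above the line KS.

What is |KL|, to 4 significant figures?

65.46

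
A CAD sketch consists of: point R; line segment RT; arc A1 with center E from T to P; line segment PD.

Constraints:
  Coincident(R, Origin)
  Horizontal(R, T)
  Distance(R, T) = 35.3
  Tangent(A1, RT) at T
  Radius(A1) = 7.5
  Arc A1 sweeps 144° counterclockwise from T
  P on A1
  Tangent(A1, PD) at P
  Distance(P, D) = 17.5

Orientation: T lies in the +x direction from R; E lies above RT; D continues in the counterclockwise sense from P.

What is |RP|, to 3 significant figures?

42.0

R is at the origin; RT is horizontal with |RT| = 35.3 and T on the +x side, so T = (35.3, 0.00). Since A1 is tangent to RT there, ET ⟂ RT, so E = T + (0, 7.5) = (35.3, 7.50). On A1, T sits at bearing -90° from E; a 144° counterclockwise sweep puts P at bearing 54°, so P = E + 7.5·(cos 54°, sin 54°) = (39.7, 13.6). Then |RP| = |P − R| = 42.0.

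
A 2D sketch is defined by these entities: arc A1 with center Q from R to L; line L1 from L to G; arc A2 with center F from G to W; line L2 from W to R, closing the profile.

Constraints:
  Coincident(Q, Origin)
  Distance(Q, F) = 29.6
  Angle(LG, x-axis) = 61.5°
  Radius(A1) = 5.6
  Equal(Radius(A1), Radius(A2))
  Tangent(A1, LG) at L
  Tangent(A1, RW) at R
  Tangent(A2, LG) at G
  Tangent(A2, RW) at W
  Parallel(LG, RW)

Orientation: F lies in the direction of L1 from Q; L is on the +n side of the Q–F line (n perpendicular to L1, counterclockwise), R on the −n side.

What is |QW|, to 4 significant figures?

30.13

The slot axis is L1's direction at 61.5°, so u = (cos 61.5°, sin 61.5°) = (0.4772, 0.8788) and n = (−sin 61.5°, cos 61.5°) = (-0.8788, 0.4772). Q is at the origin and F lies 29.6 along u from Q, so F = 29.6·u = (14.12, 26.01). Tangency of A1 to both parallel lines with radius 5.6 puts L and R at Q ± 5.6·n: L = (-4.921, 2.672), R = (4.921, -2.672). Equal radii place G and W the same way about F: G = F + 5.6·n = (9.203, 28.69), W = F − 5.6·n = (19.05, 23.34). Then |QW| = |W − Q| = 30.13.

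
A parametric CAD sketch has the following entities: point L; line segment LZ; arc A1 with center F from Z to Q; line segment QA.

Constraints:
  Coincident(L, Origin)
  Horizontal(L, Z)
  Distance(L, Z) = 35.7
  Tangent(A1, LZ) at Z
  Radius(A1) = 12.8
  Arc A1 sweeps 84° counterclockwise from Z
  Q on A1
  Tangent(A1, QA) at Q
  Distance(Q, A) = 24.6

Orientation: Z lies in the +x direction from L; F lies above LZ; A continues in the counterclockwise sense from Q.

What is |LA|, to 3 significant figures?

62.4

On A1, Z sits at bearing -90° from F; an 84° counterclockwise sweep puts Q at bearing -6°, so Q = F + 12.8·(cos -6°, sin -6°) = (48.4, 11.5). Tangency of A1 to QA means the radius FQ is perpendicular to QA, so QA runs along (−sin -6°, cos -6°); with |QA| = 24.6, A = (51.0, 35.9). Then |LA| = |A − L| = 62.4.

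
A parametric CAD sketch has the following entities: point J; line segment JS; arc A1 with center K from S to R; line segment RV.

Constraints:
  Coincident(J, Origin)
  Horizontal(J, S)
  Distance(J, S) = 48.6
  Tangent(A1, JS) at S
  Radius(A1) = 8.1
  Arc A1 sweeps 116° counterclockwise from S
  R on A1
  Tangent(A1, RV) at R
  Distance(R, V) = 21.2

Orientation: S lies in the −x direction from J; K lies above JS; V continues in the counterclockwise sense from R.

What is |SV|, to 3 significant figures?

30.8

J is at the origin; JS is horizontal with |JS| = 48.6 and S on the −x side, so S = (-48.6, 0.00). Tangency of A1 to JS means the radius KS is perpendicular to JS, so K = S + (0, 8.1) = (-48.6, 8.10). On A1, S sits at bearing -90° from K; a 116° counterclockwise sweep puts R at bearing 26°, so R = K + 8.1·(cos 26°, sin 26°) = (-41.3, 11.7). Since A1 is tangent to RV there, KR ⟂ RV, so RV runs along (−sin 26°, cos 26°); with |RV| = 21.2, V = (-50.6, 30.7). Then |SV| = |V − S| = 30.8.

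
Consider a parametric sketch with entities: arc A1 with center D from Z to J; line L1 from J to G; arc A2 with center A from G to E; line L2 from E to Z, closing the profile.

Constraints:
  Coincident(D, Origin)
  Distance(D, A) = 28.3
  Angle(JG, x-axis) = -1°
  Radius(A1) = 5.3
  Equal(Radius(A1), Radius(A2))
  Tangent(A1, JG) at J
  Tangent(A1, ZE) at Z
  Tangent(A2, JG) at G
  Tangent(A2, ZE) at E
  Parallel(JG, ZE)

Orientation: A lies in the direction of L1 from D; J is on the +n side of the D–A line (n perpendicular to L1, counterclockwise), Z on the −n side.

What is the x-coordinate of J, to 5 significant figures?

0.092498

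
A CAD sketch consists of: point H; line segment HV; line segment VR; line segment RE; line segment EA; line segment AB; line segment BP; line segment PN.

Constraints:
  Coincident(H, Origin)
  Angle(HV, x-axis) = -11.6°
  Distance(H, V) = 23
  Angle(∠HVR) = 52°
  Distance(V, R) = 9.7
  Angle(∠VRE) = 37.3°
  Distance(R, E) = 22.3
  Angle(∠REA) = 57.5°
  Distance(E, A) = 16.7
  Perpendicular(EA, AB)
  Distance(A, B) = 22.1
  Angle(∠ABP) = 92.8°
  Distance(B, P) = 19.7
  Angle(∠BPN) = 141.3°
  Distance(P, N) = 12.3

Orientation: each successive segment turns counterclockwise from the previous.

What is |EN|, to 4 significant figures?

20.46

H is at the origin; HV runs at -11.6° with length 23.0, so V = (22.53, -4.625). ∠HVR = 52.0° gives VR at 116.4° from the x-axis; with |VR| = 9.7, R = (18.22, 4.064). ∠VRE = 37.3° gives RE at -100.9° from the x-axis; with |RE| = 22.3, E = (14.00, -17.83). ∠REA = 57.5° gives EA at 21.60° from the x-axis; with |EA| = 16.7, A = (29.53, -11.69). EA is perpendicular to AB, so AB runs at 111.6°; with |AB| = 22.1, B = (21.39, 8.862). ∠ABP = 92.8° gives BP at -161.2° from the x-axis; with |BP| = 19.7, P = (2.743, 2.513). ∠BPN = 141.3° gives PN at -122.5° from the x-axis; with |PN| = 12.3, N = (-3.866, -7.861). Then |EN| = |N − E| = 20.46.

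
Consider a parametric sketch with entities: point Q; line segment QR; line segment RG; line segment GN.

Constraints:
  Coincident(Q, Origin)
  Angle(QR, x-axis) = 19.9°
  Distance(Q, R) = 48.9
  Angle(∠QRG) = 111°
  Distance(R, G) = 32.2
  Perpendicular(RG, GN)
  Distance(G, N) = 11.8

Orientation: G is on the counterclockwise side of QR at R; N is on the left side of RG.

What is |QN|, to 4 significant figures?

60.15

Q is at the origin; QR runs at 19.9° with length 48.9, so R = 48.9·(cos 19.9°, sin 19.9°) = (45.98, 16.64). ∠QRG = 111.0°, so RG runs at 19.9° + (180° − 111.0°) = 88.90° from the x-axis; with |RG| = 32.2, G = R + 32.2·(cos 88.90°, sin 88.90°) = (46.60, 48.84). RG is perpendicular to GN; with |GN| = 11.8 on the left of RG, N = G + 11.8·(-0.9998, 0.01920) = (34.80, 49.07). Then |QN| = |N − Q| = 60.15.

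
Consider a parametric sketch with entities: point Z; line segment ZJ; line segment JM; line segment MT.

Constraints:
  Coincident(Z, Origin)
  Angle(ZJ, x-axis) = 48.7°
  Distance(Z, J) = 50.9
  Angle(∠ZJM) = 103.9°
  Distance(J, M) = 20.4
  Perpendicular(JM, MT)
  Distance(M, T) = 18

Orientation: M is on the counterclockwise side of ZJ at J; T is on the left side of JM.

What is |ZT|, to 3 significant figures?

45.3

Z is at the origin; ZJ runs at 48.7° with length 50.9, so J = 50.9·(cos 48.7°, sin 48.7°) = (33.6, 38.2). ∠ZJM = 103.9°, so JM runs at 48.7° + (180° − 103.9°) = 125° from the x-axis; with |JM| = 20.4, M = J + 20.4·(cos 125°, sin 125°) = (22.0, 55.0). JM is perpendicular to MT; with |MT| = 18.0 on the left of JM, T = M + 18.0·(-0.821, -0.571) = (7.17, 44.7). Then |ZT| = |T − Z| = 45.3.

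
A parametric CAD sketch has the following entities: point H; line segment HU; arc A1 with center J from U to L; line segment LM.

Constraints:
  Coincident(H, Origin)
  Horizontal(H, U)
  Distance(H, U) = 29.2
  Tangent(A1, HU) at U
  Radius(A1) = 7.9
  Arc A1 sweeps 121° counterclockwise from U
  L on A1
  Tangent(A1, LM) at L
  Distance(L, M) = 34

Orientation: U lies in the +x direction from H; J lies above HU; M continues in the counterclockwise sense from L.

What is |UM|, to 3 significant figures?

42.5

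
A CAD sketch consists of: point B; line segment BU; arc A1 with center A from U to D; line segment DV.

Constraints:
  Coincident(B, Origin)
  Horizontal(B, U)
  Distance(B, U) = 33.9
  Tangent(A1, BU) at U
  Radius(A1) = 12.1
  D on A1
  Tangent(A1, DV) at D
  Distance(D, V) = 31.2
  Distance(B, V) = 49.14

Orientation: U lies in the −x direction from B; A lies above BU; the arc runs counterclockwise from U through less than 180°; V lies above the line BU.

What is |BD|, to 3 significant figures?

25.1

B is at the origin; BU is horizontal with |BU| = 33.9 and U on the −x side, so U = (-33.9, 0.00). Since A1 is tangent to BU there, AU ⟂ BU, so A = U + (0, 12.1) = (-33.9, 12.1). Since AD ⟂ DV (tangency), |AV| = √(12.1² + 31.2²) = 33.5 regardless of where D sits on A1. So V lies on both circle(B, 49.14) and circle(A, 33.5); the above-BU intersection is V = (-22.6, 43.6). D is the foot of the tangent from V: D = (-21.8, 12.4).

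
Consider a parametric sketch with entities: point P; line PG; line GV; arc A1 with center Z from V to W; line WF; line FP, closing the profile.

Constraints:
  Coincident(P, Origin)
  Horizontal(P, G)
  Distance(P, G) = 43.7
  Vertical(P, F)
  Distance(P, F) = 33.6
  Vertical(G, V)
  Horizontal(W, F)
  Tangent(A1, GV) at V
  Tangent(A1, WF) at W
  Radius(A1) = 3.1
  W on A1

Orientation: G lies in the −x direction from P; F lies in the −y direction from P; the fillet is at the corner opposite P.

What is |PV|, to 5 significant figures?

53.291

P is at the origin; P and G share the same y with |PG| = 43.7 and G on the −x side, so G = (-43.700, 0.0000). PF is vertical with |PF| = 33.6 and F on the −y side, so F = (0.0000, -33.600). The virtual corner opposite P is at (-43.700, -33.600). The tangent condition forces ZV to be normal to GV and since A1 is tangent to WF there, ZW ⟂ WF, with radius 3.1, so the center Z sits 3.1 in from both sides at Z = (-40.600, -30.500). That places the tangent points at V = (-43.700, -30.500) on GV and W = (-40.600, -33.600) on WF. Then |PV| = |V − P| = 53.291.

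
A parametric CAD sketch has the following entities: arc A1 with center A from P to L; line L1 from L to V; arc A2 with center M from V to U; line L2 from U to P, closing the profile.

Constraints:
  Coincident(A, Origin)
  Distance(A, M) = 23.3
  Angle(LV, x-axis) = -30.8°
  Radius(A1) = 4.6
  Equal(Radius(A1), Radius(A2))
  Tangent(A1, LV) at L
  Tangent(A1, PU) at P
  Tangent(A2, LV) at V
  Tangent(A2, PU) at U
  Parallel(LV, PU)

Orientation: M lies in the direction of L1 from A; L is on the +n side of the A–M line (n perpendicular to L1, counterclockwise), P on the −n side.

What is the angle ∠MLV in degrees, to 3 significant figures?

11.2°

The slot axis is L1's direction at -30.8°, so u = (cos -30.8°, sin -30.8°) = (0.859, -0.512) and n = (−sin -30.8°, cos -30.8°) = (0.512, 0.859). A is at the origin and M lies 23.3 along u from A, so M = 23.3·u = (20.0, -11.9). Tangency of A1 to both parallel lines with radius 4.6 puts L and P at A ± 4.6·n: L = (2.36, 3.95), P = (-2.36, -3.95). Equal radii place V and U the same way about M: V = M + 4.6·n = (22.4, -7.98), U = M − 4.6·n = (17.7, -15.9). Then cos ∠MLV = LM·LV / (|LM||LV|), giving 11.2°.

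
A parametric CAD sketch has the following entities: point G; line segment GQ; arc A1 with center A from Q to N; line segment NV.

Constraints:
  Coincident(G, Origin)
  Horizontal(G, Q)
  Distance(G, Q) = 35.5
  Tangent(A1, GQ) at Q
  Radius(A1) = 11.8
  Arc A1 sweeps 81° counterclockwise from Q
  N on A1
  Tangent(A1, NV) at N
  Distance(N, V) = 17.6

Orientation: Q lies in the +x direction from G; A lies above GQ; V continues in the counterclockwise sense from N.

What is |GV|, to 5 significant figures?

56.905

G is at the origin; GQ is horizontal with |GQ| = 35.5 and Q on the +x side, so Q = (35.500, 0.0000). A1 meets GQ tangentially, so AQ is at right angles to GQ, so A = Q + (0, 11.8) = (35.500, 11.800). On A1, Q sits at bearing -90° from A; an 81° counterclockwise sweep puts N at bearing -9°, so N = A + 11.8·(cos -9°, sin -9°) = (47.155, 9.9541). Since A1 is tangent to NV there, AN ⟂ NV, so NV runs along (−sin -9°, cos -9°); with |NV| = 17.6, V = (49.908, 27.337). Then |GV| = |V − G| = 56.905.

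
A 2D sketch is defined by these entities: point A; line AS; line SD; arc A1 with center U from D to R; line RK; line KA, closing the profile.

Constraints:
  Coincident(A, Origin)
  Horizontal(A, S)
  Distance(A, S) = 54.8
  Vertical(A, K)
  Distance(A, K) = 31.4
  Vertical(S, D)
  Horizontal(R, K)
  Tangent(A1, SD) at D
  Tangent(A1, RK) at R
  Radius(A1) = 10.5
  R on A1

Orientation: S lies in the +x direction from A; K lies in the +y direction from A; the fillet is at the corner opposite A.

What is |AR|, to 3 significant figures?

54.3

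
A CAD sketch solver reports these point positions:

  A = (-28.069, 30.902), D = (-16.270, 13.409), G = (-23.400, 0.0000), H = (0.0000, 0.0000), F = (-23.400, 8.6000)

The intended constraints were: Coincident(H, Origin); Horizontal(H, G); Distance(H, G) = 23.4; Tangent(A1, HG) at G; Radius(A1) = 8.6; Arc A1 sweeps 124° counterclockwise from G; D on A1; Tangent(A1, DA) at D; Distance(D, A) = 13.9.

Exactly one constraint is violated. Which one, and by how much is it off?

Distance(D, A) = 13.9 — off by 7.20.

H = (0.00, 0.00) ✓; H.y = 0.00, G.y = 0.00 ✓; |HG| = 23.40 ✓; ∠(FG, GH) = 90.00° ✓; |FG| = 8.600 ✓; bearing(F→D) − bearing(F→G) = 124.0° ✓; |FD| = 8.600 ✓; ∠(FD, DA) = 90.00° ✓; |DA| = 21.10 ✗.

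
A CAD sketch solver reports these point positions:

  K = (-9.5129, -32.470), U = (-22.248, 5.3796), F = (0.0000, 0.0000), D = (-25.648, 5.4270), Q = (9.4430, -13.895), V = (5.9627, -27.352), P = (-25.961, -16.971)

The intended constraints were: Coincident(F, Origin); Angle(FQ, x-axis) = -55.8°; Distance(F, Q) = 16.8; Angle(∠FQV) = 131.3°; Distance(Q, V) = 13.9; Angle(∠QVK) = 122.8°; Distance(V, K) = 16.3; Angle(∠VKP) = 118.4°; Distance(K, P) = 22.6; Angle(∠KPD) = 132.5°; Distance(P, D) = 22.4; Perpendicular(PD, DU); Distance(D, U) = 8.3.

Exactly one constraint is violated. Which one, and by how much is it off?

Distance(D, U) = 8.3 — off by 4.90.

F = (0.00, 0.00) ✓; FQ at -55.80° ✓; |FQ| = 16.80 ✓; ∠FQV = 131.3° ✓; |QV| = 13.90 ✓; ∠QVK = 122.8° ✓; |VK| = 16.30 ✓; ∠VKP = 118.4° ✓; |KP| = 22.60 ✓; ∠KPD = 132.5° ✓; |PD| = 22.40 ✓; ∠(PD, DU) = 90.00° ✓; |DU| = 3.400 ✗.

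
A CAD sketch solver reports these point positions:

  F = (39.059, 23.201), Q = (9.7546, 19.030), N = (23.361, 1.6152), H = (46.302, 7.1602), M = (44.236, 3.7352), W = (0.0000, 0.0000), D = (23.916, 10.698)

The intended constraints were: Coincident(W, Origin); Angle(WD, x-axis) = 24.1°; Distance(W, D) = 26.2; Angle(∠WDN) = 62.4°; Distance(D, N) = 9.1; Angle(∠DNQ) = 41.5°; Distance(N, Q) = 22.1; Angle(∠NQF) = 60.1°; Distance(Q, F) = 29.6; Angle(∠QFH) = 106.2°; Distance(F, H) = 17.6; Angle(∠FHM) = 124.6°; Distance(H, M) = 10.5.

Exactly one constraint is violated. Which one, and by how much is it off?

Distance(H, M) = 10.5 — off by 6.50.

W = (0.00, 0.00) ✓; WD at 24.10° ✓; |WD| = 26.20 ✓; ∠WDN = 62.40° ✓; |DN| = 9.100 ✓; ∠DNQ = 41.50° ✓; |NQ| = 22.10 ✓; ∠NQF = 60.10° ✓; |QF| = 29.60 ✓; ∠QFH = 106.2° ✓; |FH| = 17.60 ✓; ∠FHM = 124.6° ✓; |HM| = 4.000 ✗.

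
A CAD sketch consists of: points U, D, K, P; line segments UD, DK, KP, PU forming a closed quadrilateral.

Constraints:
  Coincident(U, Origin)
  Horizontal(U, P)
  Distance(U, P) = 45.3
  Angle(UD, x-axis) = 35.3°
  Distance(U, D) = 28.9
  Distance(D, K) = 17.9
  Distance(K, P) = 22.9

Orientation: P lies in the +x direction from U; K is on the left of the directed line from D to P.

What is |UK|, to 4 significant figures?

46.33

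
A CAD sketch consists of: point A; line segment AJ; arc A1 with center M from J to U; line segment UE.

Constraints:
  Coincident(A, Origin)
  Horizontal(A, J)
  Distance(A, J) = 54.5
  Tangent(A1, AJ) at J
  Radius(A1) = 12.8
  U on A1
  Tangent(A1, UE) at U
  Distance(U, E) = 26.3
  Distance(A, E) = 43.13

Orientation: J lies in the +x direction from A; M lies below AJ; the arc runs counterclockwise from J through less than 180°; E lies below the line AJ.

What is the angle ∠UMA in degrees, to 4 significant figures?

14.61°

A is at the origin; A and J share the same y with |AJ| = 54.5 and J on the +x side, so J = (54.50, 0.000). A1 meets AJ tangentially, so MJ is at right angles to AJ, so M = J + (0, -12.8) = (54.50, -12.80). Since MU ⟂ UE (tangency), |ME| = √(12.8² + 26.3²) = 29.25 regardless of where U sits on A1. So E lies on both circle(A, 43.13) and circle(M, 29.25); the below-AJ intersection is E = (30.90, -30.09). U is the foot of the tangent from E: U = (43.18, -6.826).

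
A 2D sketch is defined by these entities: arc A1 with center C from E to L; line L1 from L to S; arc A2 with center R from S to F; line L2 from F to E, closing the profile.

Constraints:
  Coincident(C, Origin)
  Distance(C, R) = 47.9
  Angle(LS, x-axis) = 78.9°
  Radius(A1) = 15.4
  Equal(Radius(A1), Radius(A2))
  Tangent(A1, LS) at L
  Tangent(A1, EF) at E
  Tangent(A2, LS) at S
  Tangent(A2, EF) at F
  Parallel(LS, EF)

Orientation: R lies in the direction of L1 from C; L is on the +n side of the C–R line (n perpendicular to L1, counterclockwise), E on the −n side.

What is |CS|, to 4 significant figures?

50.31

The slot axis is L1's direction at 78.9°, so u = (cos 78.9°, sin 78.9°) = (0.1925, 0.9813) and n = (−sin 78.9°, cos 78.9°) = (-0.9813, 0.1925). C is at the origin and R lies 47.9 along u from C, so R = 47.9·u = (9.222, 47.00). Tangency of A1 to both parallel lines with radius 15.4 puts L and E at C ± 15.4·n: L = (-15.11, 2.965), E = (15.11, -2.965). Equal radii place S and F the same way about R: S = R + 15.4·n = (-5.890, 49.97), F = R − 15.4·n = (24.33, 44.04). Then |CS| = |S − C| = 50.31.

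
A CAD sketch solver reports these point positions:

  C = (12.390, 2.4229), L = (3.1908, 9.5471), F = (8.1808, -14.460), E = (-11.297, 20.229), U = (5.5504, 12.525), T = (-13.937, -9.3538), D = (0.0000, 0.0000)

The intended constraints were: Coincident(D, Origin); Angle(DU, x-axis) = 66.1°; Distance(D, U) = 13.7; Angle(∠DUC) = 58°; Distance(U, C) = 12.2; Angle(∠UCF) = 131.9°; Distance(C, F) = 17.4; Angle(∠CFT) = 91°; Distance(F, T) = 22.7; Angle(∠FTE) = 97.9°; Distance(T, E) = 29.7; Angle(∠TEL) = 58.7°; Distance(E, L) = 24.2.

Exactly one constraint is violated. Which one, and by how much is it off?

Distance(E, L) = 24.2 — off by 6.20.

D = (0.00, 0.00) ✓; DU at 66.10° ✓; |DU| = 13.70 ✓; ∠DUC = 58.00° ✓; |UC| = 12.20 ✓; ∠UCF = 131.9° ✓; |CF| = 17.40 ✓; ∠CFT = 91.00° ✓; |FT| = 22.70 ✓; ∠FTE = 97.90° ✓; |TE| = 29.70 ✓; ∠TEL = 58.70° ✓; |EL| = 18.00 ✗.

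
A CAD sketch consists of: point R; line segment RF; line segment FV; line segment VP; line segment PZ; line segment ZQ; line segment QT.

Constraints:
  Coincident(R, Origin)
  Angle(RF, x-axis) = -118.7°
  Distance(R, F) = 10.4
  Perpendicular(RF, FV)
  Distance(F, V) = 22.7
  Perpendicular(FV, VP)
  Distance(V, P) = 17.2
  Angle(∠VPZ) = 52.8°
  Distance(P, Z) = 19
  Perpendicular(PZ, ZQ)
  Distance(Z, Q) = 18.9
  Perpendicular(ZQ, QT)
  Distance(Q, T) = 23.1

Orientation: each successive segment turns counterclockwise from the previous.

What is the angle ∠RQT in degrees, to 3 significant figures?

96.7°

R is at the origin; RF runs at -118.7° with length 10.4, so F = (-4.99, -9.12). RF ⟂ FV, so FV runs at -28.7°; with |FV| = 22.7, V = (14.9, -20.0). FV ⟂ VP, so VP runs at 61.3°; with |VP| = 17.2, P = (23.2, -4.94). ∠VPZ = 52.8° gives PZ at -172° from the x-axis; with |PZ| = 19.0, Z = (4.39, -7.74). PZ ⟂ ZQ, so ZQ runs at -81.5°; with |ZQ| = 18.9, Q = (7.18, -26.4). ZQ ⟂ QT, so QT runs at 8.50°; with |QT| = 23.1, T = (30.0, -23.0). Then cos ∠RQT = QR·QT / (|QR||QT|), giving 96.7°.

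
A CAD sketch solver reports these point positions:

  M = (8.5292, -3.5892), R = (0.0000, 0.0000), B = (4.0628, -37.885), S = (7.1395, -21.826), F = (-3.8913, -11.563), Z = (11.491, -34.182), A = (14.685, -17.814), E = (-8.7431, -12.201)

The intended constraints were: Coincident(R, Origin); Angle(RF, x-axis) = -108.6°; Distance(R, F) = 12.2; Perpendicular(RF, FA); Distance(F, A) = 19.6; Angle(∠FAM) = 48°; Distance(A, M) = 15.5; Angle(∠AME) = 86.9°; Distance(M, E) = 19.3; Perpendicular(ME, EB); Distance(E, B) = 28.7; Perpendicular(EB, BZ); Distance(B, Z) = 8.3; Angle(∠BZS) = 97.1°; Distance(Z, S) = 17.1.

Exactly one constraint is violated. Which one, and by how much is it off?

Distance(Z, S) = 17.1 — off by 4.00.

R = (0.00, 0.00) ✓; RF at -108.6° ✓; |RF| = 12.20 ✓; ∠(RF, FA) = 90.00° ✓; |FA| = 19.60 ✓; ∠FAM = 48.00° ✓; |AM| = 15.50 ✓; ∠AME = 86.90° ✓; |ME| = 19.30 ✓; ∠(ME, EB) = 90.00° ✓; |EB| = 28.70 ✓; ∠(EB, BZ) = 90.00° ✓; |BZ| = 8.300 ✓; ∠BZS = 97.10° ✓; |ZS| = 13.10 ✗.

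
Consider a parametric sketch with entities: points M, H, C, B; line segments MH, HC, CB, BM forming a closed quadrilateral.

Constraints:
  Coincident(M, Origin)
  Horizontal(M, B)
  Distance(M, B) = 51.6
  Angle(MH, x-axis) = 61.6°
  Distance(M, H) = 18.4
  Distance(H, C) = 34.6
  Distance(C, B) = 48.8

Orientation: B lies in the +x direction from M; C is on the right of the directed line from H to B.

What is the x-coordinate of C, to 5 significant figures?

6.3744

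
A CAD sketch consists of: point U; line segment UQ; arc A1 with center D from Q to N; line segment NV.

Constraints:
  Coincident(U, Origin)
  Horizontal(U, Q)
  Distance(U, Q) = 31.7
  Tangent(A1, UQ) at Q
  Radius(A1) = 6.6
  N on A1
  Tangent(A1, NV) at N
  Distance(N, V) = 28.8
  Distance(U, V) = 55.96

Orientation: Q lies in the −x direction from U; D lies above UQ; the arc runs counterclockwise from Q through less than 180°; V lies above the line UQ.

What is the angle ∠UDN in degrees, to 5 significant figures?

52.136°

Checks: |DN| = 6.600 ✓; ∠(DN, NV) = 90.00° ✓; |NV| = 28.80 ✓; |UV| = 55.96 ✓.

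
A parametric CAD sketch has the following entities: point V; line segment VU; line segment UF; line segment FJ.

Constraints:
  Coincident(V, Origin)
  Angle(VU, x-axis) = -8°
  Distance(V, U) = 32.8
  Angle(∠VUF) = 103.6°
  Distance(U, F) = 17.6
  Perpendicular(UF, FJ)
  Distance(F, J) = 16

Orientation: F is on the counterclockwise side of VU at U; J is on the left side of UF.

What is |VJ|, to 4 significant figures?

29.88

V is at the origin; VU runs at -8.0° with length 32.8, so U = 32.8·(cos -8.0°, sin -8.0°) = (32.48, -4.565). ∠VUF = 103.6°, so UF runs at -8.0° + (180° − 103.6°) = 68.40° from the x-axis; with |UF| = 17.6, F = U + 17.6·(cos 68.40°, sin 68.40°) = (38.96, 11.80). UF ⟂ FJ; with |FJ| = 16.0 on the left of UF, J = F + 16.0·(-0.9298, 0.3681) = (24.08, 17.69). Then |VJ| = |J − V| = 29.88.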